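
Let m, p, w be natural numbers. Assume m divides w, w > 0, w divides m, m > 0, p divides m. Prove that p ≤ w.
m divides w and w > 0, so m ≤ w. w divides m and m > 0, therefore w ≤ m. Since m ≤ w, m = w. p divides m and m > 0, thus p ≤ m. Since m = w, p ≤ w.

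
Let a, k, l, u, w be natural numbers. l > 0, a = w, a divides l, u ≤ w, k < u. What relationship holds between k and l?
k < l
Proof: Because k < u and u ≤ w, k < w. From a = w and a divides l, w divides l. l > 0, so w ≤ l. k < w, so k < l.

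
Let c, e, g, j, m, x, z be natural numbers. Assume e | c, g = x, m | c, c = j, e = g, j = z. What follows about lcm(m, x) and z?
lcm(m, x) | z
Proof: c = j and j = z, thus c = z. Because e = g and e | c, g | c. From g = x, x | c. Since m | c, lcm(m, x) | c. Since c = z, lcm(m, x) | z.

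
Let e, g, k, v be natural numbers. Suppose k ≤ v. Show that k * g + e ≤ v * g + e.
k ≤ v. By multiplying by a non-negative, k * g ≤ v * g. Then k * g + e ≤ v * g + e.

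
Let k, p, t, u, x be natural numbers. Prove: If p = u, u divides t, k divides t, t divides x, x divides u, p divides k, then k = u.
p = u and p divides k, so u divides k. t divides x and x divides u, so t divides u. Because u divides t, t = u. Since k divides t, k divides u. Since u divides k, u = k. Then k = u.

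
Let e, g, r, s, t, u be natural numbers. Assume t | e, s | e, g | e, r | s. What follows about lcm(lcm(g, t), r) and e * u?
lcm(lcm(g, t), r) | e * u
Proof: g | e and t | e, so lcm(g, t) | e. r | s and s | e, thus r | e. Since lcm(g, t) | e, lcm(lcm(g, t), r) | e. Then lcm(lcm(g, t), r) | e * u.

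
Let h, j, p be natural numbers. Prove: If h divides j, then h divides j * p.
h divides j. By divisibility extends to multiples, h divides j * p.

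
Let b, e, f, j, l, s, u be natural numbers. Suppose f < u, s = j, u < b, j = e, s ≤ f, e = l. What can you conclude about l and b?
l < b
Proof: Because s = j and j = e, s = e. Because e = l, s = l. s ≤ f and f < u, hence s < u. Since u < b, s < b. Since s = l, l < b.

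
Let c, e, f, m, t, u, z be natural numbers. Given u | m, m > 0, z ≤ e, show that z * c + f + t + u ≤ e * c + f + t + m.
z ≤ e, thus z * c ≤ e * c. Then z * c + f ≤ e * c + f. Then z * c + f + t ≤ e * c + f + t. Because u | m and m > 0, u ≤ m. Because z * c + f + t ≤ e * c + f + t, z * c + f + t + u ≤ e * c + f + t + m.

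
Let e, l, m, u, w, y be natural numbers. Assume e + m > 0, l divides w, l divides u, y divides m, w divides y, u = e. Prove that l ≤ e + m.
Because u = e and l divides u, l divides e. l divides w and w divides y, hence l divides y. Since y divides m, l divides m. Since l divides e, l divides e + m. e + m > 0, so l ≤ e + m.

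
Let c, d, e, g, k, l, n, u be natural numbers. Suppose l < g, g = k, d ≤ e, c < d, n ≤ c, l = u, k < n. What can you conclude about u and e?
u < e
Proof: Because g = k and l < g, l < k. Because k < n, l < n. Since n ≤ c, l < c. Since c < d and d ≤ e, c < e. Since l < c, l < e. Since l = u, u < e.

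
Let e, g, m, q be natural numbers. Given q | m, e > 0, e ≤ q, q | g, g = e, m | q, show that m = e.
m | q and q | m, hence m = q. g = e and q | g, so q | e. e > 0, so q ≤ e. e ≤ q, so q = e. m = q, so m = e.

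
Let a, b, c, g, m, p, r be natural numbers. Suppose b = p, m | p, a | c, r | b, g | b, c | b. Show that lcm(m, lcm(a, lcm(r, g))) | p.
Since a | c and c | b, a | b. From r | b and g | b, lcm(r, g) | b. Since a | b, lcm(a, lcm(r, g)) | b. Since b = p, lcm(a, lcm(r, g)) | p. m | p, so lcm(m, lcm(a, lcm(r, g))) | p.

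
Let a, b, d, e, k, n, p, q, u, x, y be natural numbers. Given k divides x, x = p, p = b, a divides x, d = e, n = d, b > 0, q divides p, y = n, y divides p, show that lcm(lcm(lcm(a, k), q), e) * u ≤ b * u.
Because a divides x and k divides x, lcm(a, k) divides x. Because x = p, lcm(a, k) divides p. Because q divides p, lcm(lcm(a, k), q) divides p. Because n = d and d = e, n = e. Because y = n and y divides p, n divides p. n = e, so e divides p. Since lcm(lcm(a, k), q) divides p, lcm(lcm(lcm(a, k), q), e) divides p. p = b, so lcm(lcm(lcm(a, k), q), e) divides b. Since b > 0, lcm(lcm(lcm(a, k), q), e) ≤ b. By multiplying by a non-negative, lcm(lcm(lcm(a, k), q), e) * u ≤ b * u.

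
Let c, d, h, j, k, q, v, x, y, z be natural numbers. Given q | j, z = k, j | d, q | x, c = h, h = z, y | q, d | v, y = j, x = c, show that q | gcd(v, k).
y = j and y | q, so j | q. q | j, so j = q. j | d and d | v, thus j | v. Because j = q, q | v. Since x = c and c = h, x = h. q | x, so q | h. Since h = z, q | z. Since z = k, q | k. Since q | v, q | gcd(v, k).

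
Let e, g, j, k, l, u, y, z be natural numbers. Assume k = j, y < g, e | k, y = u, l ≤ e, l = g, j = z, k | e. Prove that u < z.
y = u and y < g, therefore u < g. e | k and k | e, thus e = k. k = j, so e = j. Since j = z, e = z. l = g and l ≤ e, therefore g ≤ e. Since e = z, g ≤ z. From u < g, u < z.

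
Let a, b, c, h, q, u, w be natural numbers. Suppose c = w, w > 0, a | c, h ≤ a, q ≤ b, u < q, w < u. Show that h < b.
c = w and a | c, therefore a | w. w > 0, so a ≤ w. h ≤ a, so h ≤ w. u < q and q ≤ b, thus u < b. Since w < u, w < b. h ≤ w, so h < b.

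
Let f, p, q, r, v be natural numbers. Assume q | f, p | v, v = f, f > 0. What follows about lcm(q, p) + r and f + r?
lcm(q, p) + r ≤ f + r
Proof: v = f and p | v, so p | f. From q | f, lcm(q, p) | f. Since f > 0, lcm(q, p) ≤ f. Then lcm(q, p) + r ≤ f + r.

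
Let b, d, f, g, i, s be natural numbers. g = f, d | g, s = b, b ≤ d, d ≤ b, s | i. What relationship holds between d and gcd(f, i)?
d | gcd(f, i)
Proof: g = f and d | g, thus d | f. b ≤ d and d ≤ b, hence b = d. Since s = b, s = d. Since s | i, d | i. d | f, so d | gcd(f, i).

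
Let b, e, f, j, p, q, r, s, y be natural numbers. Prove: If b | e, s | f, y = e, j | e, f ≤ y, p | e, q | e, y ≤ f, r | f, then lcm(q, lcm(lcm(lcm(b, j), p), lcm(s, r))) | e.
Since b | e and j | e, lcm(b, j) | e. p | e, so lcm(lcm(b, j), p) | e. Because f ≤ y and y ≤ f, f = y. y = e, so f = e. Since s | f and r | f, lcm(s, r) | f. f = e, so lcm(s, r) | e. lcm(lcm(b, j), p) | e, so lcm(lcm(lcm(b, j), p), lcm(s, r)) | e. Since q | e, lcm(q, lcm(lcm(lcm(b, j), p), lcm(s, r))) | e.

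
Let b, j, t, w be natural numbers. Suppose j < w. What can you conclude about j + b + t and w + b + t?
j + b + t < w + b + t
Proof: Since j < w, j + b < w + b. Then j + b + t < w + b + t.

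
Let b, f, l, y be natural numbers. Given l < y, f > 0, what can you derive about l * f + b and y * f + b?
l * f + b < y * f + b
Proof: l < y and f > 0, hence l * f < y * f. Then l * f + b < y * f + b.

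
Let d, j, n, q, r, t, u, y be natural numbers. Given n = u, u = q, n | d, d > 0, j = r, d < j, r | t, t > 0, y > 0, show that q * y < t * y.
Since n = u and u = q, n = q. From n | d and d > 0, n ≤ d. j = r and d < j, therefore d < r. Since n ≤ d, n < r. n = q, so q < r. r | t and t > 0, thus r ≤ t. q < r, so q < t. y > 0, so q * y < t * y.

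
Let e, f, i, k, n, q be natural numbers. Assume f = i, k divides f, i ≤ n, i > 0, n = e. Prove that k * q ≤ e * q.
From f = i and k divides f, k divides i. Since i > 0, k ≤ i. n = e and i ≤ n, hence i ≤ e. k ≤ i, so k ≤ e. By multiplying by a non-negative, k * q ≤ e * q.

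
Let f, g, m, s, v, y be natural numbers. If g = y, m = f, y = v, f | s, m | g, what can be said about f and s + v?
f | s + v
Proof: From g = y and y = v, g = v. m | g, so m | v. m = f, so f | v. f | s, so f | s + v.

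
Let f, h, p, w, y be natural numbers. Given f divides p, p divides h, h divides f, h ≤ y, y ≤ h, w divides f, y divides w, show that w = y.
f divides p and p divides h, so f divides h. Since h divides f, f = h. Since h ≤ y and y ≤ h, h = y. Since f = h, f = y. Since w divides f, w divides y. y divides w, so w = y.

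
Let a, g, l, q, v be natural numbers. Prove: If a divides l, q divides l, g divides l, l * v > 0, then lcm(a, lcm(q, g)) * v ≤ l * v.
q divides l and g divides l, thus lcm(q, g) divides l. Since a divides l, lcm(a, lcm(q, g)) divides l. Then lcm(a, lcm(q, g)) * v divides l * v. l * v > 0, so lcm(a, lcm(q, g)) * v ≤ l * v.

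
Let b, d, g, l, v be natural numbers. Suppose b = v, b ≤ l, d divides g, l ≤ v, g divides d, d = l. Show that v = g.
g divides d and d divides g, so g = d. d = l, so g = l. b = v and b ≤ l, thus v ≤ l. l ≤ v, so l = v. Since g = l, g = v. Then v = g.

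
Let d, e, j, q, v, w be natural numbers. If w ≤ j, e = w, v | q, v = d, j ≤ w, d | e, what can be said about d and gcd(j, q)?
d | gcd(j, q)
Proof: w ≤ j and j ≤ w, hence w = j. e = w and d | e, thus d | w. Because w = j, d | j. v = d and v | q, therefore d | q. Since d | j, d | gcd(j, q).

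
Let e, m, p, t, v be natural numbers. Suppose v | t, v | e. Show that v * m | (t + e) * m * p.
v | t and v | e, thus v | t + e. Then v * m | (t + e) * m. Then v * m | (t + e) * m * p.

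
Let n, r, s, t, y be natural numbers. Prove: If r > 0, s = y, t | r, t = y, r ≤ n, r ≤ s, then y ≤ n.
Because s = y and r ≤ s, r ≤ y. Since t = y and t | r, y | r. r > 0, so y ≤ r. Since r ≤ y, r = y. r ≤ n, so y ≤ n.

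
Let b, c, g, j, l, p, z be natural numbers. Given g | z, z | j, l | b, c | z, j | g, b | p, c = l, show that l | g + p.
Because z | j and j | g, z | g. g | z, so z = g. c = l and c | z, hence l | z. Since z = g, l | g. From l | b and b | p, l | p. From l | g, l | g + p.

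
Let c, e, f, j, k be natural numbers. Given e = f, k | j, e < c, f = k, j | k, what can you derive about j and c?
j < c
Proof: e = f and f = k, so e = k. k | j and j | k, hence k = j. From e = k, e = j. Since e < c, j < c.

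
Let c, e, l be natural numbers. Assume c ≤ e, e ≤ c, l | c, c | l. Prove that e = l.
From e ≤ c and c ≤ e, e = c. c | l and l | c, thus c = l. From e = c, e = l.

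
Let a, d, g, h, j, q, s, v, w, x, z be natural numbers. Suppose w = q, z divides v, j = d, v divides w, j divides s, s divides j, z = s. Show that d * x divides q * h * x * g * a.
From s divides j and j divides s, s = j. z = s, so z = j. Since j = d, z = d. Because z divides v and v divides w, z divides w. Since w = q, z divides q. Because z = d, d divides q. Then d divides q * h. Then d * x divides q * h * x. Then d * x divides q * h * x * g. Then d * x divides q * h * x * g * a.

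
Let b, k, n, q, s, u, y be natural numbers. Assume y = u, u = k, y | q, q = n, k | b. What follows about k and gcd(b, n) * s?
k | gcd(b, n) * s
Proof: From y = u and y | q, u | q. Since q = n, u | n. Because u = k, k | n. k | b, so k | gcd(b, n). Then k | gcd(b, n) * s.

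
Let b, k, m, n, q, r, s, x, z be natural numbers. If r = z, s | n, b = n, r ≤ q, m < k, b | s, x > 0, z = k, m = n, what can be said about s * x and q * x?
s * x < q * x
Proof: Since b = n and b | s, n | s. Since s | n, n = s. m = n and m < k, hence n < k. n = s, so s < k. r = z and r ≤ q, thus z ≤ q. z = k, so k ≤ q. s < k, so s < q. Since x > 0, s * x < q * x.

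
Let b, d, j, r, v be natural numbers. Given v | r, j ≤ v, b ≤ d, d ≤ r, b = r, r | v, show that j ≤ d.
v | r and r | v, hence v = r. From b = r and b ≤ d, r ≤ d. Since d ≤ r, r = d. From v = r, v = d. j ≤ v, so j ≤ d.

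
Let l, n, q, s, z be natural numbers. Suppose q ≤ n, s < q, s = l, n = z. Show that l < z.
n = z and q ≤ n, hence q ≤ z. s < q, so s < z. Since s = l, l < z.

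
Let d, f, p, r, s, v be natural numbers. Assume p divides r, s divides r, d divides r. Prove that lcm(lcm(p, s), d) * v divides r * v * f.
Because p divides r and s divides r, lcm(p, s) divides r. d divides r, so lcm(lcm(p, s), d) divides r. Then lcm(lcm(p, s), d) * v divides r * v. Then lcm(lcm(p, s), d) * v divides r * v * f.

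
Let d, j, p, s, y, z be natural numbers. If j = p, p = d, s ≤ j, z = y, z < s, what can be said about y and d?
y < d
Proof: From z < s and s ≤ j, z < j. Because j = p, z < p. Because p = d, z < d. z = y, so y < d.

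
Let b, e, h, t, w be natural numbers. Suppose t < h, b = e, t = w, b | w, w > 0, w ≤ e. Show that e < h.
b = e and b | w, hence e | w. w > 0, so e ≤ w. Since w ≤ e, w = e. t = w, so t = e. t < h, so e < h.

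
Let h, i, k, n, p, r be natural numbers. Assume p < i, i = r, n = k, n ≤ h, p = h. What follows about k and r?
k < r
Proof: n = k and n ≤ h, thus k ≤ h. Because p = h and p < i, h < i. Since i = r, h < r. k ≤ h, so k < r.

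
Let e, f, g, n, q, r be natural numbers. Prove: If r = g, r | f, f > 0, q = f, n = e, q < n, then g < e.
From r | f and f > 0, r ≤ f. From n = e and q < n, q < e. q = f, so f < e. r ≤ f, so r < e. Because r = g, g < e.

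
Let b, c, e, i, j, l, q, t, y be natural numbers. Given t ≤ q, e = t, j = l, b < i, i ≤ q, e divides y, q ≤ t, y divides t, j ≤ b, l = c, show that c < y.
Because q ≤ t and t ≤ q, q = t. e = t and e divides y, therefore t divides y. Since y divides t, t = y. Since q = t, q = y. j = l and l = c, thus j = c. b < i and i ≤ q, hence b < q. Because j ≤ b, j < q. j = c, so c < q. Because q = y, c < y.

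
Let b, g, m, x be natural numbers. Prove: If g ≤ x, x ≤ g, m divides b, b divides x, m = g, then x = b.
g ≤ x and x ≤ g, therefore g = x. m = g, so m = x. Since m divides b, x divides b. Since b divides x, b = x. Then x = b.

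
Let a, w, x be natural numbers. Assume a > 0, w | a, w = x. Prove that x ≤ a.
w = x and w | a, thus x | a. From a > 0, x ≤ a.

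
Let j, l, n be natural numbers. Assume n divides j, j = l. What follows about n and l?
n divides l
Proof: j = l and n divides j. By substitution, n divides l.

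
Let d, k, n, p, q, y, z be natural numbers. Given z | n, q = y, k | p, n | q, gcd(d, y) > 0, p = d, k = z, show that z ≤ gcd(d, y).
p = d and k | p, hence k | d. Because k = z, z | d. Because z | n and n | q, z | q. q = y, so z | y. From z | d, z | gcd(d, y). Since gcd(d, y) > 0, z ≤ gcd(d, y).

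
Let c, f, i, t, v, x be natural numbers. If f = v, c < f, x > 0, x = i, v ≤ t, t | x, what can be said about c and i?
c < i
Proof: Since f = v and c < f, c < v. t | x and x > 0, so t ≤ x. v ≤ t, so v ≤ x. c < v, so c < x. Since x = i, c < i.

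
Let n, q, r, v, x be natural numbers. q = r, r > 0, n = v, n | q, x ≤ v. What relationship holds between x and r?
x ≤ r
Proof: Because n = v and n | q, v | q. Since q = r, v | r. r > 0, so v ≤ r. Because x ≤ v, x ≤ r.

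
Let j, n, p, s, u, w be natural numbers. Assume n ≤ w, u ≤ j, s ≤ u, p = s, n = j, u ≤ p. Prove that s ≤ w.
Since p = s and u ≤ p, u ≤ s. Because s ≤ u, u = s. From u ≤ j, s ≤ j. n = j and n ≤ w, thus j ≤ w. s ≤ j, so s ≤ w.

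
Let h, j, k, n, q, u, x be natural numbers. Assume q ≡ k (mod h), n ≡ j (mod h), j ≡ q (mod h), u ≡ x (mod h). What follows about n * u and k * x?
n * u ≡ k * x (mod h)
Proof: n ≡ j (mod h) and j ≡ q (mod h), hence n ≡ q (mod h). Since q ≡ k (mod h), n ≡ k (mod h). Because u ≡ x (mod h), n * u ≡ k * x (mod h).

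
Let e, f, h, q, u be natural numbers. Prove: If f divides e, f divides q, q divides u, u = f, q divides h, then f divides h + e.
u = f and q divides u, thus q divides f. Since f divides q, q = f. q divides h, so f divides h. f divides e, so f divides h + e.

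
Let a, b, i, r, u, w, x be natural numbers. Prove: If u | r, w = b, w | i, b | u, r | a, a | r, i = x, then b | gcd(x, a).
Since i = x and w | i, w | x. w = b, so b | x. r | a and a | r, thus r = a. b | u and u | r, hence b | r. Since r = a, b | a. b | x, so b | gcd(x, a).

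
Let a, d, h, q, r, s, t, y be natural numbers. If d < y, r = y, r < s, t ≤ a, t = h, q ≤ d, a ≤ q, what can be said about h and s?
h < s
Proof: t = h and t ≤ a, so h ≤ a. Since a ≤ q and q ≤ d, a ≤ d. d < y, so a < y. Since h ≤ a, h < y. Because r = y and r < s, y < s. h < y, so h < s.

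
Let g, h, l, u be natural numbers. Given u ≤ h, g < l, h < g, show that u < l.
u ≤ h and h < g, therefore u < g. Since g < l, u < l.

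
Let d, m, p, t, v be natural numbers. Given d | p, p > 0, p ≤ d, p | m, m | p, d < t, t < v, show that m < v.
d | p and p > 0, therefore d ≤ p. From p ≤ d, d = p. From p | m and m | p, p = m. From d = p, d = m. d < t and t < v, thus d < v. d = m, so m < v.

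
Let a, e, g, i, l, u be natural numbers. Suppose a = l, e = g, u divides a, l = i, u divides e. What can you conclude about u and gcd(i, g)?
u divides gcd(i, g)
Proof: From a = l and l = i, a = i. Because u divides a, u divides i. e = g and u divides e, hence u divides g. u divides i, so u divides gcd(i, g).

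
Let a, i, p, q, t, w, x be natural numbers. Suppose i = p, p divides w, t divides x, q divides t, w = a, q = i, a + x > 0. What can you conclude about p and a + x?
p ≤ a + x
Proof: w = a and p divides w, so p divides a. Since q = i and i = p, q = p. q divides t and t divides x, therefore q divides x. Since q = p, p divides x. Since p divides a, p divides a + x. Since a + x > 0, p ≤ a + x.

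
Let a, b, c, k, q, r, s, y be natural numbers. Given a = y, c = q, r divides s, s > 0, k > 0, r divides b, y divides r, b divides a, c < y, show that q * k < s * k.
From a = y and b divides a, b divides y. r divides b, so r divides y. y divides r, so r = y. Since r divides s, y divides s. s > 0, so y ≤ s. Since c < y, c < s. Because c = q, q < s. Combining with k > 0, by multiplying by a positive, q * k < s * k.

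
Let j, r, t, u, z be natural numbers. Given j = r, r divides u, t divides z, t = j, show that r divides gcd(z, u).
t = j and j = r, therefore t = r. t divides z, so r divides z. Since r divides u, r divides gcd(z, u).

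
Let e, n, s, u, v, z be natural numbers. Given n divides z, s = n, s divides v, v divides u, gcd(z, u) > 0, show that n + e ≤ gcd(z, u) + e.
From s divides v and v divides u, s divides u. Since s = n, n divides u. Since n divides z, n divides gcd(z, u). gcd(z, u) > 0, so n ≤ gcd(z, u). Then n + e ≤ gcd(z, u) + e.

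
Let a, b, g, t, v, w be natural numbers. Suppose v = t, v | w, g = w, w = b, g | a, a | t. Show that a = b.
v = t and v | w, so t | w. Since a | t, a | w. g = w and g | a, therefore w | a. Because a | w, a = w. Since w = b, a = b.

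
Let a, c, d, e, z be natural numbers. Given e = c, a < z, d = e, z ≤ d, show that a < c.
d = e and e = c, hence d = c. a < z and z ≤ d, thus a < d. From d = c, a < c.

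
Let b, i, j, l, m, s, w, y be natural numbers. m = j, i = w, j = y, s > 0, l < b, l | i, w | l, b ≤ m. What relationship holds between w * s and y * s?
w * s < y * s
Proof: i = w and l | i, therefore l | w. w | l, so l = w. m = j and b ≤ m, so b ≤ j. Since l < b, l < j. l = w, so w < j. j = y, so w < y. s > 0, so w * s < y * s.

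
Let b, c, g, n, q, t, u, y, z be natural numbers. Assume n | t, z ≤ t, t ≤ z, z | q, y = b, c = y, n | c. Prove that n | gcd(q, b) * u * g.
z ≤ t and t ≤ z, so z = t. z | q, so t | q. n | t, so n | q. c = y and n | c, thus n | y. Since y = b, n | b. Since n | q, n | gcd(q, b). Then n | gcd(q, b) * u. Then n | gcd(q, b) * u * g.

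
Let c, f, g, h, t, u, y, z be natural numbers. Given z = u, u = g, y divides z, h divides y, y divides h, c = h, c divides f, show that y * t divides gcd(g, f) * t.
z = u and u = g, so z = g. Since y divides z, y divides g. h divides y and y divides h, therefore h = y. From c = h and c divides f, h divides f. h = y, so y divides f. y divides g, so y divides gcd(g, f). Then y * t divides gcd(g, f) * t.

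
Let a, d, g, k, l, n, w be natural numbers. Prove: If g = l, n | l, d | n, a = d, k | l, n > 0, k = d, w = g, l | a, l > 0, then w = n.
From w = g and g = l, w = l. k = d and k | l, so d | l. a = d and l | a, hence l | d. d | l, so d = l. Since d | n, l | n. n > 0, so l ≤ n. Since n | l and l > 0, n ≤ l. l ≤ n, so l = n. Because w = l, w = n.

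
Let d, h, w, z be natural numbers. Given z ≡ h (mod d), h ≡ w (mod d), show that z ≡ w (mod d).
From z ≡ h (mod d) and h ≡ w (mod d), by transitivity, z ≡ w (mod d).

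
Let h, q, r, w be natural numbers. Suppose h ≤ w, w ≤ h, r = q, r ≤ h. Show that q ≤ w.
h ≤ w and w ≤ h, therefore h = w. r = q and r ≤ h, so q ≤ h. Since h = w, q ≤ w.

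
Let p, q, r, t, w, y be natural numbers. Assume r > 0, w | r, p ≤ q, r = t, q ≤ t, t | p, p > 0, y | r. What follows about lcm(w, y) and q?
lcm(w, y) ≤ q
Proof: Since t | p and p > 0, t ≤ p. Since p ≤ q, t ≤ q. Since q ≤ t, t = q. w | r and y | r, therefore lcm(w, y) | r. r > 0, so lcm(w, y) ≤ r. r = t, so lcm(w, y) ≤ t. Since t = q, lcm(w, y) ≤ q.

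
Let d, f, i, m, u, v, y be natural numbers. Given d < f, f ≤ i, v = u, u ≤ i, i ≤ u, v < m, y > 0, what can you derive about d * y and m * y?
d * y < m * y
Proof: Because u ≤ i and i ≤ u, u = i. Since v = u, v = i. Since v < m, i < m. Since f ≤ i, f < m. d < f, so d < m. Because y > 0, d * y < m * y.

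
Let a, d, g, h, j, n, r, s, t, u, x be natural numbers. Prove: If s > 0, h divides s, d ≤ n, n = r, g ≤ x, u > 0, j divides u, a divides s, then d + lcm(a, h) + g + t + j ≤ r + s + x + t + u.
n = r and d ≤ n, so d ≤ r. a divides s and h divides s, therefore lcm(a, h) divides s. Since s > 0, lcm(a, h) ≤ s. g ≤ x, so lcm(a, h) + g ≤ s + x. Then lcm(a, h) + g + t ≤ s + x + t. Since j divides u and u > 0, j ≤ u. lcm(a, h) + g + t ≤ s + x + t, so lcm(a, h) + g + t + j ≤ s + x + t + u. Since d ≤ r, d + lcm(a, h) + g + t + j ≤ r + s + x + t + u.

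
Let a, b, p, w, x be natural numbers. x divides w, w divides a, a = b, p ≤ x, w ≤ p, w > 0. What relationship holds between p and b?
p divides b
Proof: From x divides w and w > 0, x ≤ w. Since p ≤ x, p ≤ w. w ≤ p, so w = p. a = b and w divides a, therefore w divides b. w = p, so p divides b.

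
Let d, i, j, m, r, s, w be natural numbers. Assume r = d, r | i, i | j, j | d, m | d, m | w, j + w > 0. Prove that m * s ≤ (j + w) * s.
r | i and i | j, so r | j. Since r = d, d | j. Since j | d, d = j. Since m | d, m | j. Because m | w, m | j + w. Since j + w > 0, m ≤ j + w. Then m * s ≤ (j + w) * s.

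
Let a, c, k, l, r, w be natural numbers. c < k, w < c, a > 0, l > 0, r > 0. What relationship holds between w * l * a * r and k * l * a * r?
w * l * a * r < k * l * a * r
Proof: w < c and c < k, thus w < k. From l > 0, w * l < k * l. Because a > 0, w * l * a < k * l * a. r > 0, so w * l * a * r < k * l * a * r.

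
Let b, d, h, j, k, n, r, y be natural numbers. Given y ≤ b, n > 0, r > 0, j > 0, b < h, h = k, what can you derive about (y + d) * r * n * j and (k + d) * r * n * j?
(y + d) * r * n * j < (k + d) * r * n * j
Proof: y ≤ b and b < h, so y < h. Since h = k, y < k. Then y + d < k + d. Since r > 0, (y + d) * r < (k + d) * r. n > 0, so (y + d) * r * n < (k + d) * r * n. Since j > 0, (y + d) * r * n * j < (k + d) * r * n * j.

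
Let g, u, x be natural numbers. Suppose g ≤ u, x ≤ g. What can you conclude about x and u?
x ≤ u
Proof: x ≤ g and g ≤ u. By transitivity, x ≤ u.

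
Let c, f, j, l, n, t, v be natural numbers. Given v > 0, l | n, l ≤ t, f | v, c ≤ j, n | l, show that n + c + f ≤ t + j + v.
Because l | n and n | l, l = n. Since l ≤ t, n ≤ t. f | v and v > 0, therefore f ≤ v. From c ≤ j, c + f ≤ j + v. n ≤ t, so n + c + f ≤ t + j + v.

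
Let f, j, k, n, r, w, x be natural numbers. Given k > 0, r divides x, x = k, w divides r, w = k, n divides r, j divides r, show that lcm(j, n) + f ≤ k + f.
x = k and r divides x, so r divides k. Since w = k and w divides r, k divides r. From r divides k, r = k. j divides r and n divides r, hence lcm(j, n) divides r. From r = k, lcm(j, n) divides k. k > 0, so lcm(j, n) ≤ k. Then lcm(j, n) + f ≤ k + f.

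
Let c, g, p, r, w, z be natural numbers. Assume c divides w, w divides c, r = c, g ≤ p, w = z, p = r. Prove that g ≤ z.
Because c divides w and w divides c, c = w. w = z, so c = z. p = r and r = c, hence p = c. g ≤ p, so g ≤ c. c = z, so g ≤ z.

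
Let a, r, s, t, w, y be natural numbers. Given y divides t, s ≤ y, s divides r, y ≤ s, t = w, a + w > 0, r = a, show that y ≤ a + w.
s ≤ y and y ≤ s, therefore s = y. r = a and s divides r, so s divides a. Since s = y, y divides a. t = w and y divides t, hence y divides w. Since y divides a, y divides a + w. a + w > 0, so y ≤ a + w.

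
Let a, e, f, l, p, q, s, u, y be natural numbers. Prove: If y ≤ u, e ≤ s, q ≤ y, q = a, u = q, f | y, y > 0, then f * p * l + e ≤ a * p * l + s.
Since u = q and y ≤ u, y ≤ q. Since q ≤ y, y = q. q = a, so y = a. f | y and y > 0, hence f ≤ y. y = a, so f ≤ a. Then f * p ≤ a * p. Then f * p * l ≤ a * p * l. Since e ≤ s, f * p * l + e ≤ a * p * l + s.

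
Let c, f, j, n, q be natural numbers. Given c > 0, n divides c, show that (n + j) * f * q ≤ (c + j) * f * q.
Since n divides c and c > 0, n ≤ c. Then n + j ≤ c + j. By multiplying by a non-negative, (n + j) * f ≤ (c + j) * f. By multiplying by a non-negative, (n + j) * f * q ≤ (c + j) * f * q.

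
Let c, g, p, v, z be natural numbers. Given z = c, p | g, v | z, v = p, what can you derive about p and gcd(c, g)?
p | gcd(c, g)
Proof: Since v = p and v | z, p | z. z = c, so p | c. Since p | g, p | gcd(c, g).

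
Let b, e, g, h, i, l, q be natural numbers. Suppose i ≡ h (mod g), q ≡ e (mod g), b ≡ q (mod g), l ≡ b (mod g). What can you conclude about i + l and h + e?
i + l ≡ h + e (mod g)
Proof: l ≡ b (mod g) and b ≡ q (mod g), therefore l ≡ q (mod g). q ≡ e (mod g), so l ≡ e (mod g). i ≡ h (mod g), so i + l ≡ h + e (mod g).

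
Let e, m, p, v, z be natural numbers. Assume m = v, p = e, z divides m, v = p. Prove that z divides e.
m = v and v = p, so m = p. Since p = e, m = e. Since z divides m, z divides e.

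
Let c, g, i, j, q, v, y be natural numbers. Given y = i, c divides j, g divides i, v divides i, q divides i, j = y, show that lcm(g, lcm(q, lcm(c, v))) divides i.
j = y and y = i, therefore j = i. Since c divides j, c divides i. Since v divides i, lcm(c, v) divides i. q divides i, so lcm(q, lcm(c, v)) divides i. g divides i, so lcm(g, lcm(q, lcm(c, v))) divides i.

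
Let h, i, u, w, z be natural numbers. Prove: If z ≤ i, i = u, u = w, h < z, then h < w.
i = u and u = w, hence i = w. h < z and z ≤ i, therefore h < i. i = w, so h < w.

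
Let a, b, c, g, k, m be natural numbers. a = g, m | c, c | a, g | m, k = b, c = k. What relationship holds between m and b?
m = b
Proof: a = g and c | a, so c | g. g | m, so c | m. Since m | c, m = c. c = k, so m = k. Since k = b, m = b.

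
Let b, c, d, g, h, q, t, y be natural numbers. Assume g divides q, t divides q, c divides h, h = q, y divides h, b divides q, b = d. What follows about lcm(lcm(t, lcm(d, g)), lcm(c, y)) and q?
lcm(lcm(t, lcm(d, g)), lcm(c, y)) divides q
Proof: b = d and b divides q, so d divides q. From g divides q, lcm(d, g) divides q. t divides q, so lcm(t, lcm(d, g)) divides q. Because c divides h and y divides h, lcm(c, y) divides h. h = q, so lcm(c, y) divides q. Since lcm(t, lcm(d, g)) divides q, lcm(lcm(t, lcm(d, g)), lcm(c, y)) divides q.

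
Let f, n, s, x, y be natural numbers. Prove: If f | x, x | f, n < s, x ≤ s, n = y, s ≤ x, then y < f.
Since s ≤ x and x ≤ s, s = x. Because x | f and f | x, x = f. Since s = x, s = f. From n < s, n < f. Since n = y, y < f.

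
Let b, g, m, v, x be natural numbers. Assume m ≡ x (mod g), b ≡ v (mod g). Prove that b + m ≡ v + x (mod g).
From b ≡ v (mod g) and m ≡ x (mod g), by adding congruences, b + m ≡ v + x (mod g).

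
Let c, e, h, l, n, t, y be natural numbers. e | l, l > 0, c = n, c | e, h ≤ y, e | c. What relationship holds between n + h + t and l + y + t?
n + h + t ≤ l + y + t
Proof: e | c and c | e, so e = c. c = n, so e = n. e | l and l > 0, hence e ≤ l. Since e = n, n ≤ l. Because h ≤ y, h + t ≤ y + t. From n ≤ l, n + h + t ≤ l + y + t.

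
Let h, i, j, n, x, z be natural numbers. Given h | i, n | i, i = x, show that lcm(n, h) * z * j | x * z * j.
n | i and h | i, so lcm(n, h) | i. Since i = x, lcm(n, h) | x. Then lcm(n, h) * z | x * z. Then lcm(n, h) * z * j | x * z * j.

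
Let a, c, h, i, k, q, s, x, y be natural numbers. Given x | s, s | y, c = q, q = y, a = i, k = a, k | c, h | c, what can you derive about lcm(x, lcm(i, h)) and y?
lcm(x, lcm(i, h)) | y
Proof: x | s and s | y, therefore x | y. c = q and q = y, therefore c = y. Since k = a and k | c, a | c. a = i, so i | c. h | c, so lcm(i, h) | c. Since c = y, lcm(i, h) | y. Since x | y, lcm(x, lcm(i, h)) | y.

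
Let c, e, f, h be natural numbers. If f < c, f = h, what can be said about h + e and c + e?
h + e < c + e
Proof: f = h and f < c, so h < c. Then h + e < c + e.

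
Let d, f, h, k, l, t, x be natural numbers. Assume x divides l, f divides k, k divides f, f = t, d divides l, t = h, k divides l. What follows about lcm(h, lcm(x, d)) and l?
lcm(h, lcm(x, d)) divides l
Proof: f = t and t = h, therefore f = h. k divides f and f divides k, so k = f. k divides l, so f divides l. f = h, so h divides l. x divides l and d divides l, so lcm(x, d) divides l. Since h divides l, lcm(h, lcm(x, d)) divides l.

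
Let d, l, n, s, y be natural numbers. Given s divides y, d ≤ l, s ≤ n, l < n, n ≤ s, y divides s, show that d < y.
Because n ≤ s and s ≤ n, n = s. s divides y and y divides s, so s = y. Since n = s, n = y. d ≤ l and l < n, therefore d < n. n = y, so d < y.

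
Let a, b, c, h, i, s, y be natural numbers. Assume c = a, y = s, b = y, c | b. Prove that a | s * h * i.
b = y and y = s, hence b = s. Because c = a and c | b, a | b. Since b = s, a | s. Then a | s * h. Then a | s * h * i.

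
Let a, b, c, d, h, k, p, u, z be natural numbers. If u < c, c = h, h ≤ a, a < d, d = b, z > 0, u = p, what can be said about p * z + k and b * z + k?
p * z + k < b * z + k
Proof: c = h and u < c, hence u < h. h ≤ a and a < d, therefore h < d. Since u < h, u < d. Since u = p, p < d. d = b, so p < b. z > 0, so p * z < b * z. Then p * z + k < b * z + k.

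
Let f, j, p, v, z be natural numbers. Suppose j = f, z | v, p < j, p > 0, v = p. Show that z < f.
From v = p and z | v, z | p. Since p > 0, z ≤ p. j = f and p < j, hence p < f. Since z ≤ p, z < f.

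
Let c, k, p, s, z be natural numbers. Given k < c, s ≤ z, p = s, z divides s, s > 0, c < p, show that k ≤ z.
z divides s and s > 0, thus z ≤ s. s ≤ z, so s = z. Since p = s, p = z. k < c and c < p, therefore k < p. p = z, so k < z. Then k ≤ z.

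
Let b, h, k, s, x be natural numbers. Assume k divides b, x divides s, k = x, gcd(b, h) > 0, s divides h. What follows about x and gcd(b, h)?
x ≤ gcd(b, h)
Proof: k = x and k divides b, thus x divides b. Since x divides s and s divides h, x divides h. x divides b, so x divides gcd(b, h). Because gcd(b, h) > 0, x ≤ gcd(b, h).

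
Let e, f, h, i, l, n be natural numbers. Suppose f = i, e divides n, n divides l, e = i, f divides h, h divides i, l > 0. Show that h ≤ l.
f = i and f divides h, thus i divides h. Since h divides i, i = h. Since e divides n and n divides l, e divides l. e = i, so i divides l. Since i = h, h divides l. Since l > 0, h ≤ l.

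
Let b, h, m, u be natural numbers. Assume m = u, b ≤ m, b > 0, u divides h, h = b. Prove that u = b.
h = b and u divides h, so u divides b. b > 0, so u ≤ b. m = u and b ≤ m, therefore b ≤ u. Since u ≤ b, u = b.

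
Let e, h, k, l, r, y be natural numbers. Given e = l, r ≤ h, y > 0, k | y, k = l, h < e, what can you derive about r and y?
r < y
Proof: r ≤ h and h < e, so r < e. Since e = l, r < l. k = l and k | y, so l | y. y > 0, so l ≤ y. Since r < l, r < y.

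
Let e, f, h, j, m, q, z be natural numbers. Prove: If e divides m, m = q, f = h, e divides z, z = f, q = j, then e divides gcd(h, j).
Because z = f and f = h, z = h. Since e divides z, e divides h. m = q and e divides m, hence e divides q. Since q = j, e divides j. Since e divides h, e divides gcd(h, j).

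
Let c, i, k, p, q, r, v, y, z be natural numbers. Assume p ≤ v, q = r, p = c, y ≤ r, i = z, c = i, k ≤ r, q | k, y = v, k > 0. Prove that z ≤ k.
From p = c and c = i, p = i. Since i = z, p = z. From q = r and q | k, r | k. k > 0, so r ≤ k. Since k ≤ r, r = k. Since y ≤ r, y ≤ k. y = v, so v ≤ k. Since p ≤ v, p ≤ k. p = z, so z ≤ k.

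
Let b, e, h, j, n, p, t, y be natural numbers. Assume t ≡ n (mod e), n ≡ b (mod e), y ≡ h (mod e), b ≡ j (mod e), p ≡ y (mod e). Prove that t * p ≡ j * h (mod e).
t ≡ n (mod e) and n ≡ b (mod e), thus t ≡ b (mod e). b ≡ j (mod e), so t ≡ j (mod e). p ≡ y (mod e) and y ≡ h (mod e), hence p ≡ h (mod e). Since t ≡ j (mod e), by multiplying congruences, t * p ≡ j * h (mod e).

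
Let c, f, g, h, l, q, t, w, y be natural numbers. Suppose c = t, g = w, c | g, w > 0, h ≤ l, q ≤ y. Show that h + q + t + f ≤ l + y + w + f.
From h ≤ l and q ≤ y, h + q ≤ l + y. g = w and c | g, hence c | w. c = t, so t | w. Because w > 0, t ≤ w. Since h + q ≤ l + y, h + q + t ≤ l + y + w. Then h + q + t + f ≤ l + y + w + f.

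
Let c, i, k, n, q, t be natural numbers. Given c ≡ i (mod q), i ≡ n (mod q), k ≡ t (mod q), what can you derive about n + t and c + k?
n + t ≡ c + k (mod q)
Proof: From c ≡ i (mod q) and i ≡ n (mod q), c ≡ n (mod q). Because k ≡ t (mod q), by adding congruences, c + k ≡ n + t (mod q). Then n + t ≡ c + k (mod q).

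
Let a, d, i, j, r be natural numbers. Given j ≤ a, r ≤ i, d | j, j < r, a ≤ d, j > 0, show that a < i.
From d | j and j > 0, d ≤ j. a ≤ d, so a ≤ j. j ≤ a, so j = a. Because j < r and r ≤ i, j < i. j = a, so a < i.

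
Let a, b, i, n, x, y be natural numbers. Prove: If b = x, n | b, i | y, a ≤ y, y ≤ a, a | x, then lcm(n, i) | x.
b = x and n | b, therefore n | x. From a ≤ y and y ≤ a, a = y. a | x, so y | x. i | y, so i | x. Since n | x, lcm(n, i) | x.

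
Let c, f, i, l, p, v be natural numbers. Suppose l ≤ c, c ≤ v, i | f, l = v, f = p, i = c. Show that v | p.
From l = v and l ≤ c, v ≤ c. c ≤ v, so c = v. f = p and i | f, therefore i | p. Since i = c, c | p. Since c = v, v | p.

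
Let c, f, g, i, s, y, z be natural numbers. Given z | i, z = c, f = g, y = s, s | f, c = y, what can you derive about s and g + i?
s | g + i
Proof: From f = g and s | f, s | g. c = y and y = s, thus c = s. Since z = c and z | i, c | i. c = s, so s | i. From s | g, s | g + i.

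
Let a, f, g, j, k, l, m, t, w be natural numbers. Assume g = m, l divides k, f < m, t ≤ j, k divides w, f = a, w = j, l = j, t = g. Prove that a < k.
From l = j and l divides k, j divides k. w = j and k divides w, so k divides j. From j divides k, j = k. f = a and f < m, so a < m. From t = g and g = m, t = m. t ≤ j, so m ≤ j. From a < m, a < j. Because j = k, a < k.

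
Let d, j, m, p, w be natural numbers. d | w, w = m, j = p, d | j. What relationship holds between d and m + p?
d | m + p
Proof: w = m and d | w, so d | m. From j = p and d | j, d | p. d | m, so d | m + p.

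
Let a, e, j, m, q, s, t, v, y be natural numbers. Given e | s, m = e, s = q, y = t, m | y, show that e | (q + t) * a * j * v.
s = q and e | s, hence e | q. Because y = t and m | y, m | t. Because m = e, e | t. Since e | q, e | q + t. Then e | (q + t) * a. Then e | (q + t) * a * j. Then e | (q + t) * a * j * v.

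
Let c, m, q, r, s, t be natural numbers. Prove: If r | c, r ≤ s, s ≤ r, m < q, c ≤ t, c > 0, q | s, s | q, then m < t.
From r ≤ s and s ≤ r, r = s. From s | q and q | s, s = q. r = s, so r = q. r | c and c > 0, so r ≤ c. Since c ≤ t, r ≤ t. r = q, so q ≤ t. Since m < q, m < t.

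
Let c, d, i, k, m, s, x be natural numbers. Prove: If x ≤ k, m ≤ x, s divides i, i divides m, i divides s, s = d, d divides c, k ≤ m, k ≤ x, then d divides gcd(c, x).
Because k ≤ x and x ≤ k, k = x. k ≤ m, so x ≤ m. m ≤ x, so m = x. i divides s and s divides i, therefore i = s. i divides m, so s divides m. s = d, so d divides m. m = x, so d divides x. Since d divides c, d divides gcd(c, x).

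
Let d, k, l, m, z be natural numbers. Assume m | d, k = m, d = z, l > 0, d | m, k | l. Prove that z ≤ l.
m | d and d | m, hence m = d. k = m, so k = d. k | l, so d | l. From l > 0, d ≤ l. Since d = z, z ≤ l.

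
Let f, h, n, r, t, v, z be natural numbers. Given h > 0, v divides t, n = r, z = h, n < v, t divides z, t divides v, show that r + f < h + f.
From n = r and n < v, r < v. t divides v and v divides t, hence t = v. t divides z, so v divides z. Because z = h, v divides h. Since h > 0, v ≤ h. r < v, so r < h. Then r + f < h + f.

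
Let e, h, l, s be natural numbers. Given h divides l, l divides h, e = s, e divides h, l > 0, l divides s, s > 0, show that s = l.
h divides l and l divides h, thus h = l. e = s and e divides h, hence s divides h. From h = l, s divides l. Since l > 0, s ≤ l. l divides s and s > 0, therefore l ≤ s. s ≤ l, so s = l.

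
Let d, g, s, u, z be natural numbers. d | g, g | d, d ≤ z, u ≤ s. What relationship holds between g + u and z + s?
g + u ≤ z + s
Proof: Because d | g and g | d, d = g. d ≤ z, so g ≤ z. u ≤ s, so g + u ≤ z + s.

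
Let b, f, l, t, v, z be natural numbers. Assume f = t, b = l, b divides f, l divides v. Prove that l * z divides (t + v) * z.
b = l and b divides f, hence l divides f. Since f = t, l divides t. l divides v, so l divides t + v. Then l * z divides (t + v) * z.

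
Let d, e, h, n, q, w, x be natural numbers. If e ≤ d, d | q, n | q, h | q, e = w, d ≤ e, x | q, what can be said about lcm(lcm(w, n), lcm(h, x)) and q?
lcm(lcm(w, n), lcm(h, x)) | q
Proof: d ≤ e and e ≤ d, thus d = e. e = w, so d = w. d | q, so w | q. From n | q, lcm(w, n) | q. Because h | q and x | q, lcm(h, x) | q. Since lcm(w, n) | q, lcm(lcm(w, n), lcm(h, x)) | q.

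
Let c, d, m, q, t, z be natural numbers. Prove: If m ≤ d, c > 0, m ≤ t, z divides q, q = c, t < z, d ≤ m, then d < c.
From m ≤ d and d ≤ m, m = d. m ≤ t, so d ≤ t. q = c and z divides q, thus z divides c. Since c > 0, z ≤ c. Since t < z, t < c. Since d ≤ t, d < c.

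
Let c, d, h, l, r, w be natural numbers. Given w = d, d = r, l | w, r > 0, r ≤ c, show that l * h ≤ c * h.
Since w = d and d = r, w = r. Since l | w, l | r. Since r > 0, l ≤ r. Because r ≤ c, l ≤ c. Then l * h ≤ c * h.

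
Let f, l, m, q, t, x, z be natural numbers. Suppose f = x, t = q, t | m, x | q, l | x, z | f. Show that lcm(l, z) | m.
f = x and z | f, hence z | x. Since l | x, lcm(l, z) | x. x | q, so lcm(l, z) | q. t = q and t | m, hence q | m. Since lcm(l, z) | q, lcm(l, z) | m.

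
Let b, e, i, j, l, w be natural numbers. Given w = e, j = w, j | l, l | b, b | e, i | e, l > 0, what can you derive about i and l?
i ≤ l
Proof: j = w and j | l, hence w | l. w = e, so e | l. Since l | b and b | e, l | e. e | l, so e = l. Since i | e, i | l. Because l > 0, i ≤ l.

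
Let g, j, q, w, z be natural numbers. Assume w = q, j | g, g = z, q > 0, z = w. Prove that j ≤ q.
z = w and w = q, thus z = q. From g = z and j | g, j | z. Since z = q, j | q. Since q > 0, j ≤ q.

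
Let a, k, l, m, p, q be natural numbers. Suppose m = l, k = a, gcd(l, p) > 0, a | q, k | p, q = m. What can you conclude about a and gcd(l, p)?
a ≤ gcd(l, p)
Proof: q = m and m = l, therefore q = l. Since a | q, a | l. k = a and k | p, thus a | p. a | l, so a | gcd(l, p). gcd(l, p) > 0, so a ≤ gcd(l, p).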